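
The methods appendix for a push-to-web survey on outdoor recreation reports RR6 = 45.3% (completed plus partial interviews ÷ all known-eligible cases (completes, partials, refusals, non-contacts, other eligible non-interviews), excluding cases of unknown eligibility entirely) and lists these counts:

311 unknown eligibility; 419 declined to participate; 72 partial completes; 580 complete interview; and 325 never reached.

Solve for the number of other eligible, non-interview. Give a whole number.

43

Numerator = 580 + 72 = 652
RR6 = 652 / D = 0.453
D = 652 / 0.453 = 1439.3
Rest of base = 1396
other eligible, non-interview = 1439.3 − 1396 ≈ 43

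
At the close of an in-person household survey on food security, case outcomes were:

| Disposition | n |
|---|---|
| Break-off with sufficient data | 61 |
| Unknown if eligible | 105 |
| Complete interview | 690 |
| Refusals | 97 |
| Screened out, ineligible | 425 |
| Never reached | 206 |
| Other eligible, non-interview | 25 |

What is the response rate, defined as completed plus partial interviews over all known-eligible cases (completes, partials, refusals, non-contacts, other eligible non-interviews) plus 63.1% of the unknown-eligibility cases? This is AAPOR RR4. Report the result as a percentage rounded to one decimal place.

Top = 690 + 61 = 751
Known eligible = 690 + 61 + 97 + 206 + 25 = 1079
Estimated eligible among unknowns = 0.6310 × 105 = 66.25
Denominator = 1079 + 66.25 = 1145.25
RR4 = 751 / 1145.25 = 0.6558

65.6%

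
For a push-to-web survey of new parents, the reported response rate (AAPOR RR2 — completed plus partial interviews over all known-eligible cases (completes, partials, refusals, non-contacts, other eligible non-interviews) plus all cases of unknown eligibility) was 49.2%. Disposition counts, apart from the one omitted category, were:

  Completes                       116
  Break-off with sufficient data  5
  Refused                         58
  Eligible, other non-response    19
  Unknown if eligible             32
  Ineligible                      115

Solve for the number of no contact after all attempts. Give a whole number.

Top = 116 + 5 = 121
RR2 = 121 / D = 0.492
D = 121 / 0.492 = 245.9
Remaining denominator categories sum to 230
no contact after all attempts = 245.9 − 230 ≈ 16

16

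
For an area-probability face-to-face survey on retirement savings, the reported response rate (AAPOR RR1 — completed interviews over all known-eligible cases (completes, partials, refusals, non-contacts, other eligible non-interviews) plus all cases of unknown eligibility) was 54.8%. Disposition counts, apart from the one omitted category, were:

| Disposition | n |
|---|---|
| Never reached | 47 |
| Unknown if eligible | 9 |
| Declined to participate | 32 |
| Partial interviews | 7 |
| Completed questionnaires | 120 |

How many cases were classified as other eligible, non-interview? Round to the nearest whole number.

RR1 = 120 / D = 0.548
D = 120 / 0.548 = 219.0
Other denominator terms total 215
other eligible, non-interview = 219.0 − 215 ≈ 4

4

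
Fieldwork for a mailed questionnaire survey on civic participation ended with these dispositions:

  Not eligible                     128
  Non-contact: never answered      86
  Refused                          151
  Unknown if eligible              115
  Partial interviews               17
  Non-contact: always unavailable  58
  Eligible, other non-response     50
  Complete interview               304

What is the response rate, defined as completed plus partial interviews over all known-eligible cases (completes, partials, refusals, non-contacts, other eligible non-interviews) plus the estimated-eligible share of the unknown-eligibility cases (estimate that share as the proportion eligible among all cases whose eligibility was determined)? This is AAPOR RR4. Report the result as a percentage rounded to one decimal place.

Never reached = 86 + 58 = 144
Numerator → 304 + 17 = 321
Known eligible → 304 + 17 + 151 + 144 + 50 = 666
e = 666 / (666 + 128) = 666 / 794 = 0.8388
e × U → 0.8388 × 115 = 96.46
Base → 666 + 96.46 = 762.46
RR4 = 321 / 762.46 = 0.4210

42.1%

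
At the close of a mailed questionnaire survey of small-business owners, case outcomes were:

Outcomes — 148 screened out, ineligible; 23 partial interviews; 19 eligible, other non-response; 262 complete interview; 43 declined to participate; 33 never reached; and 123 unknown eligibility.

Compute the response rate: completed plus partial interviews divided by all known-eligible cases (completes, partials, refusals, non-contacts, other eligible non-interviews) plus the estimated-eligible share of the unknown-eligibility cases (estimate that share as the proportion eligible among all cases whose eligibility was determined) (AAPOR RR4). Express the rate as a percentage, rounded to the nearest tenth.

60.8%

Num = 262 + 23 = 285
Known eligible = 262 + 23 + 43 + 33 + 19 = 380
e = 380 / (380 + 148) = 380 / 528 = 0.7197
e × U = 0.7197 × 123 = 88.52
Denom = 380 + 88.52 = 468.52
RR4 = 285 / 468.52 = 0.6083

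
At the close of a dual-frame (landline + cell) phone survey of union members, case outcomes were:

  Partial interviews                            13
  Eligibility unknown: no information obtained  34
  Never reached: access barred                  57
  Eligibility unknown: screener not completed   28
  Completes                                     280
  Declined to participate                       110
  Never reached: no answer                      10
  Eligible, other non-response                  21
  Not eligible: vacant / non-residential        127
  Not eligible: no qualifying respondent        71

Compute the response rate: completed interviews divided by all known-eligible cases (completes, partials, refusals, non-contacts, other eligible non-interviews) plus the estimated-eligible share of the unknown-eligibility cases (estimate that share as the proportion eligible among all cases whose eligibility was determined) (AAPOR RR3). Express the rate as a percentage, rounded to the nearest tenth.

52.3%

No answer / not reached = 10 + 57 = 67
Undetermined eligibility = 28 + 34 = 62
Not eligible = 71 + 127 = 198
Top → 280
Determined eligible → 280 + 13 + 110 + 67 + 21 = 491
e = 491 / (491 + 198) = 491 / 689 = 0.7126
e × U → 0.7126 × 62 = 44.18
Denominator → 491 + 44.18 = 535.18
RR3 = 280 / 535.18 = 0.5232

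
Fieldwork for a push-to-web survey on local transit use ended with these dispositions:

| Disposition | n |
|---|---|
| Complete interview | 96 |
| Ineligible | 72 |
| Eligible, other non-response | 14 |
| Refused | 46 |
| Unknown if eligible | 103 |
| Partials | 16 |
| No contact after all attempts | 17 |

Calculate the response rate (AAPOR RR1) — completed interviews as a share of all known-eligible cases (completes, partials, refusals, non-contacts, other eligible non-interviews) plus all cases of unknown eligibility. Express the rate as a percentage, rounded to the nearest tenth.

Top: 96
Base: 96 + 16 + 46 + 17 + 14 + 103 = 292
RR1 = 96 / 292 = 0.3288

32.9%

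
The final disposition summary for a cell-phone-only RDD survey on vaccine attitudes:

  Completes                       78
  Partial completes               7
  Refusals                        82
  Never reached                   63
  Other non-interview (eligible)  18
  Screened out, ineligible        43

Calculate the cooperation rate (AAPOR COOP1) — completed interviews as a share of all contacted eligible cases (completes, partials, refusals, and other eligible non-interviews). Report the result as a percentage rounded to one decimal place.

42.2%

Num → 78
Denominator → 78 + 7 + 82 + 18 = 185
COOP1 = 78 / 185 = 0.4216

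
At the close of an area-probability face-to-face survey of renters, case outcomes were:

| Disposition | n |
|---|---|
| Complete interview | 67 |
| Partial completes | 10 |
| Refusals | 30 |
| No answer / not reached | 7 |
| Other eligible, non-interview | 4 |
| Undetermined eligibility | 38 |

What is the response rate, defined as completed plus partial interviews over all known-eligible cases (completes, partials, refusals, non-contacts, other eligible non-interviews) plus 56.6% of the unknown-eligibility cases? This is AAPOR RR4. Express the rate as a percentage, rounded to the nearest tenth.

55.2%

Top → 67 + 10 = 77
Determined eligible → 67 + 10 + 30 + 7 + 4 = 118
e × U → 0.5660 × 38 = 21.51
Base → 118 + 21.51 = 139.51
RR4 = 77 / 139.51 = 0.5519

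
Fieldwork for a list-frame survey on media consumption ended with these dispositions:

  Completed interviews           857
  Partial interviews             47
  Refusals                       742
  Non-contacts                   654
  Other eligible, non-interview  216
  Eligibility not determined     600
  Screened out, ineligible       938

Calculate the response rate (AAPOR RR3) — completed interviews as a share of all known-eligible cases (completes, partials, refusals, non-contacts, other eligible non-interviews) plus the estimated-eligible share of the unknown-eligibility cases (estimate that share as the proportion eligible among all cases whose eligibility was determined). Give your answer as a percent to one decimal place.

Numerator: 857
Determined eligible: 857 + 47 + 742 + 654 + 216 = 2516
e = 2516 / (2516 + 938) = 2516 / 3454 = 0.7284
Eligible share of unknowns: 0.7284 × 600 = 437.04
Denominator: 2516 + 437.04 = 2953.04
RR3 = 857 / 2953.04 = 0.2902

29.0%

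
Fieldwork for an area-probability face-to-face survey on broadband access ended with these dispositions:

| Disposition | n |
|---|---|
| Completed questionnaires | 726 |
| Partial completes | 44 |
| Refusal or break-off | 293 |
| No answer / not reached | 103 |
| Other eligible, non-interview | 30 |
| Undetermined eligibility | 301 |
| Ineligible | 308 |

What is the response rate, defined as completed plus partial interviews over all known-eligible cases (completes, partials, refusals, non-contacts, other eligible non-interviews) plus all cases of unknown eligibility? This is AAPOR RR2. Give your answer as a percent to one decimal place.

51.4%

Top → 726 + 44 = 770
Denom → 726 + 44 + 293 + 103 + 30 + 301 = 1497
RR2 = 770 / 1497 = 0.5144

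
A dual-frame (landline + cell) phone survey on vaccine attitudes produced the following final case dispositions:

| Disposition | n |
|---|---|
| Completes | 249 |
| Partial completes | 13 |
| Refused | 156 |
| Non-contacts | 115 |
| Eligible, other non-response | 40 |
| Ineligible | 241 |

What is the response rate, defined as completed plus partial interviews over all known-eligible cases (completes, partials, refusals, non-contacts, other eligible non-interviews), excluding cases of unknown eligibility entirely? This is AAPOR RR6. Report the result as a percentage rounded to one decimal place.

Num = 249 + 13 = 262
Denom = 249 + 13 + 156 + 115 + 40 = 573
RR6 = 262 / 573 = 0.4572

45.7%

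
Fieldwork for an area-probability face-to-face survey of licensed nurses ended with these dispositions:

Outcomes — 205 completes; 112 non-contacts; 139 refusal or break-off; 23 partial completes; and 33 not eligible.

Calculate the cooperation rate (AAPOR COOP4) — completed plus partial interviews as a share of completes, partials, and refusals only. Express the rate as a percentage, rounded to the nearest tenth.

62.1%

Num: 205 + 23 = 228
Denom: 205 + 23 + 139 = 367
COOP4 = 228 / 367 = 0.6213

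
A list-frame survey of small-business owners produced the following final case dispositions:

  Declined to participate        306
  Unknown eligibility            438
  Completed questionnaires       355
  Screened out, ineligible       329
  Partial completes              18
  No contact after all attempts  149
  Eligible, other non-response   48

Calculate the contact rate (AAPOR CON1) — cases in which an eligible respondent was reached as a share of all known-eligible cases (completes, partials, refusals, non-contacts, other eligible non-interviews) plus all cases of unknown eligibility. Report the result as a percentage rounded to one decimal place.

55.3%

Numerator = 355 + 18 + 306 + 48 = 727
Base = 355 + 18 + 306 + 149 + 48 + 438 = 1314
CON1 = 727 / 1314 = 0.5533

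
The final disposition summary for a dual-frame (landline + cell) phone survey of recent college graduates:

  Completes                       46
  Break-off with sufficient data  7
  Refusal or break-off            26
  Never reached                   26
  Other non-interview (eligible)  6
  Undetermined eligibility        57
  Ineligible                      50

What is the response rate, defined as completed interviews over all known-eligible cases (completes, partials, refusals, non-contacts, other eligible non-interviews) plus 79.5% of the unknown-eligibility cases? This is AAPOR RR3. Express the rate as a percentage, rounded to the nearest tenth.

Top → 46
Determined eligible → 46 + 7 + 26 + 26 + 6 = 111
Estimated eligible among unknowns → 0.7950 × 57 = 45.32
Denominator → 111 + 45.32 = 156.32
RR3 = 46 / 156.32 = 0.2943

29.4%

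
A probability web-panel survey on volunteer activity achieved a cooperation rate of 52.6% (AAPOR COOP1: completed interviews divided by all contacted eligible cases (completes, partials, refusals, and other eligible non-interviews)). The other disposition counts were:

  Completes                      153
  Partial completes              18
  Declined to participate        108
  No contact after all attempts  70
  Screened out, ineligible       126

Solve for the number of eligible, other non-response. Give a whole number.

12

COOP1 = 153 / D = 0.526
D = 153 / 0.526 = 290.9
Rest of base = 279
eligible, other non-response = 290.9 − 279 ≈ 12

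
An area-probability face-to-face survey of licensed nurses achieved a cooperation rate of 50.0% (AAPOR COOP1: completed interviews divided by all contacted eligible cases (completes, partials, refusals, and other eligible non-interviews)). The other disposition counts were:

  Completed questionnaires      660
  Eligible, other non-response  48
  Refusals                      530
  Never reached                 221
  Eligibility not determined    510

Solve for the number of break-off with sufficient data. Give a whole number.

82

COOP1 = 660 / D = 0.500
D = 660 / 0.500 = 1320.0
Rest of base = 1238
break-off with sufficient data = 1320.0 − 1238 ≈ 82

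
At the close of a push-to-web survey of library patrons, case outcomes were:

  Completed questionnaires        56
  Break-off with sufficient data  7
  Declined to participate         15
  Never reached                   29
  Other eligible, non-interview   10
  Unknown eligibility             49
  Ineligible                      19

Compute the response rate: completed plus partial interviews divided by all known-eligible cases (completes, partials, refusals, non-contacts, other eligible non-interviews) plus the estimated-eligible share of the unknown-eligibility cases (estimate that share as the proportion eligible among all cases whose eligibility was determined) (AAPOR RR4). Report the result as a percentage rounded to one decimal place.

39.6%

Numerator: 56 + 7 = 63
Determined eligible: 56 + 7 + 15 + 29 + 10 = 117
e = 117 / (117 + 19) = 117 / 136 = 0.8603
Estimated eligible among unknowns: 0.8603 × 49 = 42.15
Denom: 117 + 42.15 = 159.15
RR4 = 63 / 159.15 = 0.3959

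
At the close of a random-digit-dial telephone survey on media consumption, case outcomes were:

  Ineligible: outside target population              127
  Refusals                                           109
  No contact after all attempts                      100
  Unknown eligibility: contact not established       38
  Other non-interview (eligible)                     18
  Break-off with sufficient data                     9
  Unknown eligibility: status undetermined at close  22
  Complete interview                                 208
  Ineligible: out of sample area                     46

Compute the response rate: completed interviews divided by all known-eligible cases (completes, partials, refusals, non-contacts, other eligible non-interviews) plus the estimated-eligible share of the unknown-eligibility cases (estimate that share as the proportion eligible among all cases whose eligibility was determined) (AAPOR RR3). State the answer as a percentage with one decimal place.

Unknown if eligible = 38 + 22 = 60
Out of scope = 127 + 46 = 173
Num = 208
Determined eligible = 208 + 9 + 109 + 100 + 18 = 444
e = 444 / (444 + 173) = 444 / 617 = 0.7196
Eligible share of unknowns = 0.7196 × 60 = 43.18
Base = 444 + 43.18 = 487.18
RR3 = 208 / 487.18 = 0.4269

42.7%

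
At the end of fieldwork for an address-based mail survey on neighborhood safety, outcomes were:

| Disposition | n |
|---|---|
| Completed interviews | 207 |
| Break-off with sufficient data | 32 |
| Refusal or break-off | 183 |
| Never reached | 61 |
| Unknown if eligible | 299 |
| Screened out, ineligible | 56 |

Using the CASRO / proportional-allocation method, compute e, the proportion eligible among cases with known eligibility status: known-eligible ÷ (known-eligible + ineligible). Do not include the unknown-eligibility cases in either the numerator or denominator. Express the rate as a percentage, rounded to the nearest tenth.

89.6%

Known eligible = 207 + 32 + 183 + 61 = 483
e = 483 / (483 + 56) = 483 / 539 = 0.8961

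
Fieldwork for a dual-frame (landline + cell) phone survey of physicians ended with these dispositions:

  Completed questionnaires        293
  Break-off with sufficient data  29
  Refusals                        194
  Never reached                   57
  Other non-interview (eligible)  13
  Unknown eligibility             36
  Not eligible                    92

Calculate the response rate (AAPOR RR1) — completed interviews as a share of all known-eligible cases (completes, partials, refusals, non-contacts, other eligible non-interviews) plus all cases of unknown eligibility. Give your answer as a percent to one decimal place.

47.1%

Numerator → 293
Denom → 293 + 29 + 194 + 57 + 13 + 36 = 622
RR1 = 293 / 622 = 0.4711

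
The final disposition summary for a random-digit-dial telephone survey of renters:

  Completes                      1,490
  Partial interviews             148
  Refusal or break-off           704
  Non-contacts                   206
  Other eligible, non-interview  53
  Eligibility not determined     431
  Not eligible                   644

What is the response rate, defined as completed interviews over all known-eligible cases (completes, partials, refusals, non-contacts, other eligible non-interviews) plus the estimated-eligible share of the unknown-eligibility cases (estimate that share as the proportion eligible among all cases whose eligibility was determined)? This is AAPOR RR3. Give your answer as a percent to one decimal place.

Numerator: 1490
Determined eligible: 1490 + 148 + 704 + 206 + 53 = 2601
e = 2601 / (2601 + 644) = 2601 / 3245 = 0.8015
Eligible share of unknowns: 0.8015 × 431 = 345.45
Denominator: 2601 + 345.45 = 2946.45
RR3 = 1490 / 2946.45 = 0.5057

50.6%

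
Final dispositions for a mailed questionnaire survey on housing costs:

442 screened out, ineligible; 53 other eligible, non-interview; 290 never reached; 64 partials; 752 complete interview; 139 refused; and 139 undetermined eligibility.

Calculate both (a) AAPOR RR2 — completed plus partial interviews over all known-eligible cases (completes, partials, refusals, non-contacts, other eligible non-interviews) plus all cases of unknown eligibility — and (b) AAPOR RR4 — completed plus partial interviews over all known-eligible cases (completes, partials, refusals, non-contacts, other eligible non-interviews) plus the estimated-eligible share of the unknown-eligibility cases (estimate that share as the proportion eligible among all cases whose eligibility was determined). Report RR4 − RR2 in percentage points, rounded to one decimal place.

1.4

Num: 752 + 64 = 816
Base: 752 + 64 + 139 + 290 + 53 + 139 = 1437
RR2 = 816 / 1437 = 0.5678
Eligible (known): 752 + 64 + 139 + 290 + 53 = 1298
e = 1298 / (1298 + 442) = 1298 / 1740 = 0.7460
e × U: 0.7460 × 139 = 103.69
Base: 1298 + 103.69 = 1401.69
RR4 = 816 / 1401.69 = 0.5822
Difference = 58.22 − 56.78 = 1.44 percentage points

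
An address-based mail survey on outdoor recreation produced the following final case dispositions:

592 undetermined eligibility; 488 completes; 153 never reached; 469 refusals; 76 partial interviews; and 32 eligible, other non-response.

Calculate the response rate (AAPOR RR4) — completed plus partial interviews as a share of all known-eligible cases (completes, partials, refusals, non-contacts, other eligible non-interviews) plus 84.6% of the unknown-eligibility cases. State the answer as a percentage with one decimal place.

Top: 488 + 76 = 564
Known eligible: 488 + 76 + 469 + 153 + 32 = 1218
Eligible share of unknowns: 0.8460 × 592 = 500.83
Base: 1218 + 500.83 = 1718.83
RR4 = 564 / 1718.83 = 0.3281

32.8%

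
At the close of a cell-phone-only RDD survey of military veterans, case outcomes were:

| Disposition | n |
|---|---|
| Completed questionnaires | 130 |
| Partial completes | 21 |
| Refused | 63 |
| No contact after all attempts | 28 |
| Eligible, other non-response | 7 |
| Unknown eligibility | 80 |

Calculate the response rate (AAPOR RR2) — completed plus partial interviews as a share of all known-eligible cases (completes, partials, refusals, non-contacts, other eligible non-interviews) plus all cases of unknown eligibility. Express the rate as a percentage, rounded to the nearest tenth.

45.9%

Num: 130 + 21 = 151
Denominator: 130 + 21 + 63 + 28 + 7 + 80 = 329
RR2 = 151 / 329 = 0.4590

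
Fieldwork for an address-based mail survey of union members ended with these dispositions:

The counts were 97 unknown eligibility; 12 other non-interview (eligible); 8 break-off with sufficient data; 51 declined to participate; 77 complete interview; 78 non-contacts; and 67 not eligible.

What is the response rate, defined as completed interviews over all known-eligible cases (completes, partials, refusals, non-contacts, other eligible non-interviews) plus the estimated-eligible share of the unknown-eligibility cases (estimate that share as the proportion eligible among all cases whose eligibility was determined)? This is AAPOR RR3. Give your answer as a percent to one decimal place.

Num = 77
Eligible (known) = 77 + 8 + 51 + 78 + 12 = 226
e = 226 / (226 + 67) = 226 / 293 = 0.7713
e × U = 0.7713 × 97 = 74.82
Denom = 226 + 74.82 = 300.82
RR3 = 77 / 300.82 = 0.2560

25.6%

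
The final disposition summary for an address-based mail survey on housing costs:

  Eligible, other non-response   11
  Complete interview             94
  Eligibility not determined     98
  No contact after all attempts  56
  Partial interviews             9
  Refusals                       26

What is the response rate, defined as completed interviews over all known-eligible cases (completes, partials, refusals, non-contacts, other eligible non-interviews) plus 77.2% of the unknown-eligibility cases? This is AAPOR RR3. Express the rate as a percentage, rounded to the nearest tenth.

Top: 94
Eligible (known): 94 + 9 + 26 + 56 + 11 = 196
e × U: 0.7720 × 98 = 75.66
Denominator: 196 + 75.66 = 271.66
RR3 = 94 / 271.66 = 0.3460

34.6%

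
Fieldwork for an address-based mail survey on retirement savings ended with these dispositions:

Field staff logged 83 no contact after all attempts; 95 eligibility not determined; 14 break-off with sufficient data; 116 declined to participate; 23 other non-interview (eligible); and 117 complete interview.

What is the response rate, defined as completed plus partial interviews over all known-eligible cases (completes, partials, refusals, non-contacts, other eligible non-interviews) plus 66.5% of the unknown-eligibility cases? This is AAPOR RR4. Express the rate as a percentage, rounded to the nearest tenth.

Top: 117 + 14 = 131
Eligible (known): 117 + 14 + 116 + 83 + 23 = 353
Estimated eligible among unknowns: 0.6650 × 95 = 63.18
Denominator: 353 + 63.18 = 416.18
RR4 = 131 / 416.18 = 0.3148

31.5%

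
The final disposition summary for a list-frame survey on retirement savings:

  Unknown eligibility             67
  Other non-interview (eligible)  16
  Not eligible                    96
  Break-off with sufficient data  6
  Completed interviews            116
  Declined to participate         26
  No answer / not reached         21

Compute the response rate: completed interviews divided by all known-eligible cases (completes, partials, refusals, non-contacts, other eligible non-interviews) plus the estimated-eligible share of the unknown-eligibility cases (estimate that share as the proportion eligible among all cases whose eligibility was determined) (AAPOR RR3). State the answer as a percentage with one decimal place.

Top = 116
Eligible (known) = 116 + 6 + 26 + 21 + 16 = 185
e = 185 / (185 + 96) = 185 / 281 = 0.6584
Eligible share of unknowns = 0.6584 × 67 = 44.11
Base = 185 + 44.11 = 229.11
RR3 = 116 / 229.11 = 0.5063

50.6%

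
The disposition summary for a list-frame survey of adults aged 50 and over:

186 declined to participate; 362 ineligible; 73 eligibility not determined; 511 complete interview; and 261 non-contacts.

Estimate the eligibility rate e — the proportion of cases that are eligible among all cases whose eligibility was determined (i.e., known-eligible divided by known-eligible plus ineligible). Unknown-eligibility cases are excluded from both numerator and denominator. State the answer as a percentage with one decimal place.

Determined eligible = 511 + 186 + 261 = 958
e = 958 / (958 + 362) = 958 / 1320 = 0.7258

72.6%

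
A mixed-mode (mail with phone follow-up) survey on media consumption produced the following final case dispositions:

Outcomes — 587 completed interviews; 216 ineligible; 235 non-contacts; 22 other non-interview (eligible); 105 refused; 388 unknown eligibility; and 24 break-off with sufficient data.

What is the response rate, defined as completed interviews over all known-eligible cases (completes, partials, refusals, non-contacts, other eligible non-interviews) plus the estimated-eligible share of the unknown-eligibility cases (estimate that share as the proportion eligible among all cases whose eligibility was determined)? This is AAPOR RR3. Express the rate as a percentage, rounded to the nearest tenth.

45.5%

Top → 587
Eligible (known) → 587 + 24 + 105 + 235 + 22 = 973
e = 973 / (973 + 216) = 973 / 1189 = 0.8183
Eligible share of unknowns → 0.8183 × 388 = 317.50
Denom → 973 + 317.50 = 1290.50
RR3 = 587 / 1290.50 = 0.4549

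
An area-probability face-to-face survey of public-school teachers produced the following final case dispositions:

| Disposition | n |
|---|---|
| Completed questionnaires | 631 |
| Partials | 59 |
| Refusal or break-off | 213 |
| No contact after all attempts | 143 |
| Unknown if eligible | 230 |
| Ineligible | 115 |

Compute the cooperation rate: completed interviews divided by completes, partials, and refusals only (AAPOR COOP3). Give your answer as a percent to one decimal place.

Numerator: 631
Base: 631 + 59 + 213 = 903
COOP3 = 631 / 903 = 0.6988

69.9%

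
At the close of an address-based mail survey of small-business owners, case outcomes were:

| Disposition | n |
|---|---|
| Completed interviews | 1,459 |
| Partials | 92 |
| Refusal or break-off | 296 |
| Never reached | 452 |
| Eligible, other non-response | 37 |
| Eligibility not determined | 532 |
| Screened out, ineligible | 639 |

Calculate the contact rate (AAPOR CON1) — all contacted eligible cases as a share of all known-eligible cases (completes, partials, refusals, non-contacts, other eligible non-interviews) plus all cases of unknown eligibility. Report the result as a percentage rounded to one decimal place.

Num → 1459 + 92 + 296 + 37 = 1884
Base → 1459 + 92 + 296 + 452 + 37 + 532 = 2868
CON1 = 1884 / 2868 = 0.6569

65.7%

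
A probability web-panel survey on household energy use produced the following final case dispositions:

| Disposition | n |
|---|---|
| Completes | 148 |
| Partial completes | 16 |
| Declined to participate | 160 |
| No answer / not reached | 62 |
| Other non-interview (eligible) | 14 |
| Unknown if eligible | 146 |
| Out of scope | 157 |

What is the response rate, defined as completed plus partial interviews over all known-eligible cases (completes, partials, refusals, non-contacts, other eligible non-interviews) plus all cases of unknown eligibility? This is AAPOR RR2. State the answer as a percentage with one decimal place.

30.0%

Top → 148 + 16 = 164
Base → 148 + 16 + 160 + 62 + 14 + 146 = 546
RR2 = 164 / 546 = 0.3004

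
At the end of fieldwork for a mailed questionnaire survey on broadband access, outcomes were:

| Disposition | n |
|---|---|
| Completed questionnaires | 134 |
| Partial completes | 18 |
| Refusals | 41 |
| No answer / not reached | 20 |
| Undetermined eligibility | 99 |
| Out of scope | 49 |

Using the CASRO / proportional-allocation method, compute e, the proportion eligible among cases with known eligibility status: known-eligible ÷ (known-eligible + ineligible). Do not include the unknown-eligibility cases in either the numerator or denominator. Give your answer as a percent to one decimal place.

81.3%

Eligible (known) → 134 + 18 + 41 + 20 = 213
e = 213 / (213 + 49) = 213 / 262 = 0.8130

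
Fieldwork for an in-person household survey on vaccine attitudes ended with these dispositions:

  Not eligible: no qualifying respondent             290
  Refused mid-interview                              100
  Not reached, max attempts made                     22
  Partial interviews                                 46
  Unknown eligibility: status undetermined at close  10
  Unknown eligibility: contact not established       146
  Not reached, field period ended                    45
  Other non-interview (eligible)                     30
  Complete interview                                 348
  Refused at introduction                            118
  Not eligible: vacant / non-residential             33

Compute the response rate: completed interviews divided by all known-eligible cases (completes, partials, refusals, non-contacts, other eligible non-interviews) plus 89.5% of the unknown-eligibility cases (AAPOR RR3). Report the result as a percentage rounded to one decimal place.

41.0%

Refusals = 118 + 100 = 218
No answer / not reached = 45 + 22 = 67
Undetermined eligibility = 146 + 10 = 156
Ineligible = 290 + 33 = 323
Num = 348
Known eligible = 348 + 46 + 218 + 67 + 30 = 709
Estimated eligible among unknowns = 0.8950 × 156 = 139.62
Denominator = 709 + 139.62 = 848.62
RR3 = 348 / 848.62 = 0.4101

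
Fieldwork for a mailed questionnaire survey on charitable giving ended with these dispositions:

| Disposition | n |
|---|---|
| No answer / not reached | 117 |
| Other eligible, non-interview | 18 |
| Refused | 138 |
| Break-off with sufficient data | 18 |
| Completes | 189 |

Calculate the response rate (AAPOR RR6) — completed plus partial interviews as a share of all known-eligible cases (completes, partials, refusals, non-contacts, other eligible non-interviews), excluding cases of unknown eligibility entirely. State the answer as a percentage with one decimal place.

Numerator: 189 + 18 = 207
Denominator: 189 + 18 + 138 + 117 + 18 = 480
RR6 = 207 / 480 = 0.4313

43.1%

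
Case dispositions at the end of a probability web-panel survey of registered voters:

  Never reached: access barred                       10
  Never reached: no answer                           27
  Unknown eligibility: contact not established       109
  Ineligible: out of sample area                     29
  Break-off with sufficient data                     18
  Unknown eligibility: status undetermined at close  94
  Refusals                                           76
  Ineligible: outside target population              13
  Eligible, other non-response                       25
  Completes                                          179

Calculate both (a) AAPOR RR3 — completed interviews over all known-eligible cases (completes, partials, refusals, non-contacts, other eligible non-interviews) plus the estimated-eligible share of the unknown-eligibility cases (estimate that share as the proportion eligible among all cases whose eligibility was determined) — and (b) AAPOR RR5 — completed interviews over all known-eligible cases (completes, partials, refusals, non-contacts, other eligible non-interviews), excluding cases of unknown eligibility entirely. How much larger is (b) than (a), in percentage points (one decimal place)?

Never reached = 27 + 10 = 37
Unknown if eligible = 109 + 94 = 203
Screened out, ineligible = 13 + 29 = 42
Num = 179
Known eligible = 179 + 18 + 76 + 37 + 25 = 335
e = 335 / (335 + 42) = 335 / 377 = 0.8886
Eligible share of unknowns = 0.8886 × 203 = 180.39
Base = 335 + 180.39 = 515.39
RR3 = 179 / 515.39 = 0.3473
Base = 179 + 18 + 76 + 37 + 25 = 335
RR5 = 179 / 335 = 0.5343
Difference = 53.43 − 34.73 = 18.70 percentage points

18.7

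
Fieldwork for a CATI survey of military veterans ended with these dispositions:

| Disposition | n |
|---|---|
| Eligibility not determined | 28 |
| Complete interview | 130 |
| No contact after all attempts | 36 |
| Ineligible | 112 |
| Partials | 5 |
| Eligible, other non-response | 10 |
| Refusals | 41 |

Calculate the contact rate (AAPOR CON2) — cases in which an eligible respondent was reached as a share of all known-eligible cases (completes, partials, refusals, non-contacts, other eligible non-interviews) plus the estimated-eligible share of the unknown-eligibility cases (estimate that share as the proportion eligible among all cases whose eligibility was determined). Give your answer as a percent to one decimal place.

77.3%

Numerator: 130 + 5 + 41 + 10 = 186
Determined eligible: 130 + 5 + 41 + 36 + 10 = 222
e = 222 / (222 + 112) = 222 / 334 = 0.6647
e × U: 0.6647 × 28 = 18.61
Denominator: 222 + 18.61 = 240.61
CON2 = 186 / 240.61 = 0.7730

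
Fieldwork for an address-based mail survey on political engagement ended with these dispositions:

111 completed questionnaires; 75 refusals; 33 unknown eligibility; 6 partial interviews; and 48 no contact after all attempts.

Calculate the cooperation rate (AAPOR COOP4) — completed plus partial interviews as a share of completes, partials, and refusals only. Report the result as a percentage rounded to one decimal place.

Top: 111 + 6 = 117
Base: 111 + 6 + 75 = 192
COOP4 = 117 / 192 = 0.6094

60.9%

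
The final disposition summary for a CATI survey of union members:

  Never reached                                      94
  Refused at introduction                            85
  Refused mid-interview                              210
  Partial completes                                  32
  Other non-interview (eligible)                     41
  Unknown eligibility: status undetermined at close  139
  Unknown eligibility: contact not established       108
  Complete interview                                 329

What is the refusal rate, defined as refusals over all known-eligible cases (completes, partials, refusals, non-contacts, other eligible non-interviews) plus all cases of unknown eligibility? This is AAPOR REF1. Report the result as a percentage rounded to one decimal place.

28.4%

Refusals = 85 + 210 = 295
Unknown if eligible = 108 + 139 = 247
Num → 295
Base → 329 + 32 + 295 + 94 + 41 + 247 = 1038
REF1 = 295 / 1038 = 0.2842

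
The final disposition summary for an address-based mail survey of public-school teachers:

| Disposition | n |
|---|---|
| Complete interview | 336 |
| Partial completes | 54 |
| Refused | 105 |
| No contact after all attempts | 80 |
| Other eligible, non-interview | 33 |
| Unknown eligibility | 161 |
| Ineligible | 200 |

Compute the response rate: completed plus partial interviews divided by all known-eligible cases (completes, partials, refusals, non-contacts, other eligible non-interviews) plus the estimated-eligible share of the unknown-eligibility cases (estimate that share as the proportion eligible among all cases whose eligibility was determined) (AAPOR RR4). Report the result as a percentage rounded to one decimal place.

53.5%

Num = 336 + 54 = 390
Known eligible = 336 + 54 + 105 + 80 + 33 = 608
e = 608 / (608 + 200) = 608 / 808 = 0.7525
e × U = 0.7525 × 161 = 121.15
Denominator = 608 + 121.15 = 729.15
RR4 = 390 / 729.15 = 0.5349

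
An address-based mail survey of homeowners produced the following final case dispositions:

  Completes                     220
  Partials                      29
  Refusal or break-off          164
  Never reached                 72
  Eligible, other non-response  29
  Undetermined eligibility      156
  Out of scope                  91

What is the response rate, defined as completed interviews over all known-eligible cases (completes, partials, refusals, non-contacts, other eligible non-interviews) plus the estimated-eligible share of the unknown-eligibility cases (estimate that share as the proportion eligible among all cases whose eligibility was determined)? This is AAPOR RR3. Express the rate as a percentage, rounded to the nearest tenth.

34.0%

Numerator → 220
Known eligible → 220 + 29 + 164 + 72 + 29 = 514
e = 514 / (514 + 91) = 514 / 605 = 0.8496
Eligible share of unknowns → 0.8496 × 156 = 132.54
Denominator → 514 + 132.54 = 646.54
RR3 = 220 / 646.54 = 0.3403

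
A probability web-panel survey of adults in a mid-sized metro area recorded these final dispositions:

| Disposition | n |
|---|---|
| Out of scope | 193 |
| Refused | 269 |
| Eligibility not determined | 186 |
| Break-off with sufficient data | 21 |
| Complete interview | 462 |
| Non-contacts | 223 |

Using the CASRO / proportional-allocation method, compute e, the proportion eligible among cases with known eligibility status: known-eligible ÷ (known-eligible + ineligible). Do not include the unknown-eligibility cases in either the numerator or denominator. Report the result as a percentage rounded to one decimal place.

Known eligible → 462 + 21 + 269 + 223 = 975
e = 975 / (975 + 193) = 975 / 1168 = 0.8348

83.5%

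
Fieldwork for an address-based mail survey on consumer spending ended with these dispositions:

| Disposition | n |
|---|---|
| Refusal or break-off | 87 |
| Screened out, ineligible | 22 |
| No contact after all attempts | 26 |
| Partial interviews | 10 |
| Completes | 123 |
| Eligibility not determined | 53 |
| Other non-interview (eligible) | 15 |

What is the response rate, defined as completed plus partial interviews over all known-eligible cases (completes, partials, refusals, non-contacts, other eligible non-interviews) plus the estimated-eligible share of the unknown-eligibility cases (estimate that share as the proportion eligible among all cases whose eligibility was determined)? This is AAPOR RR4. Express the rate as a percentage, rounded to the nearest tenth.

42.9%

Top = 123 + 10 = 133
Known eligible = 123 + 10 + 87 + 26 + 15 = 261
e = 261 / (261 + 22) = 261 / 283 = 0.9223
Estimated eligible among unknowns = 0.9223 × 53 = 48.88
Base = 261 + 48.88 = 309.88
RR4 = 133 / 309.88 = 0.4292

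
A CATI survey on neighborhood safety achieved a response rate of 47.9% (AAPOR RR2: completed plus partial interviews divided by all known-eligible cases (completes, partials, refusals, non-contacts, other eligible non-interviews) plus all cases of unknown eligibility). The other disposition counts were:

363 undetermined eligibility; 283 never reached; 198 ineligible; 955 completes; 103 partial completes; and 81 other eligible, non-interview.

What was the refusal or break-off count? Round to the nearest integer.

Top = 955 + 103 = 1058
RR2 = 1058 / D = 0.479
D = 1058 / 0.479 = 2208.8
Other denominator terms total 1785
refusal or break-off = 2208.8 − 1785 ≈ 424

424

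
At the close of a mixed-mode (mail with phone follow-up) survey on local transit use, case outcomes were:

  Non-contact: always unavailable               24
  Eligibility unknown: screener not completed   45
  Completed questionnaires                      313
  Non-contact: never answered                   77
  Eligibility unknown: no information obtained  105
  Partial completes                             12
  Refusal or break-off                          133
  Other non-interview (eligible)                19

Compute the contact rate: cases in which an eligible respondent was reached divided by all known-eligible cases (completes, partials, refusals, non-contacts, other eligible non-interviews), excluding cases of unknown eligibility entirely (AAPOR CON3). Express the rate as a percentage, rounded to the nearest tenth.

Never reached = 77 + 24 = 101
Undetermined eligibility = 45 + 105 = 150
Num = 313 + 12 + 133 + 19 = 477
Base = 313 + 12 + 133 + 101 + 19 = 578
CON3 = 477 / 578 = 0.8253

82.5%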